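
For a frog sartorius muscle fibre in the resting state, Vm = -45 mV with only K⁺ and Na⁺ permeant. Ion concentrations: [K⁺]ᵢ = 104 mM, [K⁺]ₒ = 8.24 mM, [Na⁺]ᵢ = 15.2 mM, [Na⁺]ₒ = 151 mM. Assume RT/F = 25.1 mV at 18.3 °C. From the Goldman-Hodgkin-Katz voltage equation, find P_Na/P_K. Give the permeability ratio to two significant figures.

Let α = P_Na/P_K. GHK: Vm = 25.1·ln[(Kₒ + α·Naₒ)/(Kᵢ + α·Naᵢ)].
e^(Vm/25.1) = e^(-45.0/25.1) = 0.16649
So 0.16649·(Kᵢ + α·Naᵢ) = Kₒ + α·Naₒ → α = (0.16649·104.0 − 8.24) / (151.0 − 0.16649·15.2)
α = (17.31 − 8.24) / (151.0 − 2.531) = 9.075/148.5 = 0.06112

0.061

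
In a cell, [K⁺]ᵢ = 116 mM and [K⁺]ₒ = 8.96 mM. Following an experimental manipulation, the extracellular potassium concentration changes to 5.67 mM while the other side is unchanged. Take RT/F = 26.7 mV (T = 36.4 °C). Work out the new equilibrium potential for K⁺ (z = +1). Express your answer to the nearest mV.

After the shift: [K⁺]_out = 5.67, [K⁺]_in = 116 mM.
E_new = (26.7/1)·ln(5.67/116) = 26.70 · (-3.0184) = -80.59 mV

-81 mV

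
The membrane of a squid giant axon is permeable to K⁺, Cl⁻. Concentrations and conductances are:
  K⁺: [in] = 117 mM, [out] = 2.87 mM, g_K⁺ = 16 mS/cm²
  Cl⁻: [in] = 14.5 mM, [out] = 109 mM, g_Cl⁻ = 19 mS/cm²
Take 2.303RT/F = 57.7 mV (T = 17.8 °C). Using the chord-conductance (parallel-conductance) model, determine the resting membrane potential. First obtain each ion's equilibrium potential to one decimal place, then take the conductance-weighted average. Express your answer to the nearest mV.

E_K⁺ = (57.7/1)·log₁₀(2.87/117) = -92.9 mV
E_Cl⁻ = (57.7/-1)·log₁₀(109/14.5) = -50.5 mV
Vm = (Σ gᵢEᵢ)/(Σ gᵢ) = (16·-92.9 + 19·-50.5) / (16 + 19)
= -2445.90 / 35 = -69.88 mV

-70 mV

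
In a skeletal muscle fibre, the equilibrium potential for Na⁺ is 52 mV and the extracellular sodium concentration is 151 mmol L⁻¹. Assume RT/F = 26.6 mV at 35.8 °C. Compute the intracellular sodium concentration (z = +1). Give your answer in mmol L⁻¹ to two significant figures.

Nernst: E = (26.6/1) · ln([out]/[in]), so ln([out]/[in]) = 52.0 × 1 / 26.6 = 1.9549.
[out]/[in] = e^(1.9549) = 7.063.
[in] = 151 / 7.063 = 21.38 mmol L⁻¹.

21 mmol L⁻¹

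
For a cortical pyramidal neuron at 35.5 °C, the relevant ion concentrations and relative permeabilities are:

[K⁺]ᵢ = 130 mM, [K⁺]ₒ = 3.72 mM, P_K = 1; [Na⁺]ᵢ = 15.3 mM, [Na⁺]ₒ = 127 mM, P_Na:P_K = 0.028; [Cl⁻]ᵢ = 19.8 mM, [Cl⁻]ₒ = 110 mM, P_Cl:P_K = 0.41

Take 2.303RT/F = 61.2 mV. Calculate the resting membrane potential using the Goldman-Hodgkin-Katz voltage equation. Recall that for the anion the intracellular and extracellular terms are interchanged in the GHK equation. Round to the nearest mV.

Vm = 61.2 · log₁₀[(Σ P·[cation]ₒ + Σ P·[anion]ᵢ) / (Σ P·[cation]ᵢ + Σ P·[anion]ₒ)]
Numerator = 1×3.72 + 0.028×127 + 0.41×19.8 = 15.39
Denominator = 1×130 + 0.028×15.3 + 0.41×110 = 175.5
Vm = 61.2 · log₁₀(0.087701) = 61.2 × (-1.0570) = -64.69 mV

-65 mV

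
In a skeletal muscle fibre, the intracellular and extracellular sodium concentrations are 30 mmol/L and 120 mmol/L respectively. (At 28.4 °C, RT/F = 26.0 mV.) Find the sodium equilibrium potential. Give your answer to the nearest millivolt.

E = (26.0/z) · ln([Na⁺]_out/[Na⁺]_in) with z = +1.
= (26.0/1) · ln(120/30) = 26.00 · ln(4)
= 26.00 · (1.3863) = 36.04 mV

36 mV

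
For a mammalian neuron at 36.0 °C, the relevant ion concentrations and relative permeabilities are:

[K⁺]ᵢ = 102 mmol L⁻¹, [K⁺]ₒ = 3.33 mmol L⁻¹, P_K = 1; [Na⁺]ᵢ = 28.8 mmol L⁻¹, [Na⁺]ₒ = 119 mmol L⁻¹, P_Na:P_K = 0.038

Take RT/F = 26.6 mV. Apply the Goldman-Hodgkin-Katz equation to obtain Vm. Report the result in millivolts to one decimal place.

-68.5 mV

Vm = 26.6 · ln[(Σ P·[cation]ₒ + Σ P·[anion]ᵢ) / (Σ P·[cation]ᵢ + Σ P·[anion]ₒ)]
Numerator = 1×3.33 + 0.038×119 = 7.852
Denominator = 1×102 + 0.038×28.8 = 103.1
Vm = 26.6 · ln(0.076163) = 26.6 × (-2.5749) = -68.49 mV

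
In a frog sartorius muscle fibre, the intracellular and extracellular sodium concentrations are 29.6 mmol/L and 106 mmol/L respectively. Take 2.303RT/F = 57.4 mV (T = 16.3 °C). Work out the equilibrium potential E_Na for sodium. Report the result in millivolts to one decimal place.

31.8 mV

E = (57.4/z) · log₁₀([Na⁺]_out/[Na⁺]_in) with z = +1.
= (57.4/1) · log₁₀(106/29.6) = 57.40 · log₁₀(3.581)
= 57.40 · (0.5540) = 31.80 mV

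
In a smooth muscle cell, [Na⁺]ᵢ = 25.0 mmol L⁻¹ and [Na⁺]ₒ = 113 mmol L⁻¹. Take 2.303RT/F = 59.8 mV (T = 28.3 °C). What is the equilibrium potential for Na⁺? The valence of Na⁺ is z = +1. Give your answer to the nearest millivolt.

39 mV

E = (59.8/z) · log₁₀([Na⁺]_out/[Na⁺]_in) with z = +1.
= (59.8/1) · log₁₀(113/25.0) = 59.80 · log₁₀(4.52)
= 59.80 · (0.6551) = 39.18 mV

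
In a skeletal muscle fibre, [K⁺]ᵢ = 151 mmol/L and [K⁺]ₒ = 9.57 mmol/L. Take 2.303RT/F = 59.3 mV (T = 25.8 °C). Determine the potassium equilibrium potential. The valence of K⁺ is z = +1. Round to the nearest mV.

E = (59.3/z) · log₁₀([K⁺]_out/[K⁺]_in) with z = +1.
= (59.3/1) · log₁₀(9.57/151) = 59.30 · log₁₀(0.06338)
= 59.30 · (-1.1981) = -71.05 mV

-71 mV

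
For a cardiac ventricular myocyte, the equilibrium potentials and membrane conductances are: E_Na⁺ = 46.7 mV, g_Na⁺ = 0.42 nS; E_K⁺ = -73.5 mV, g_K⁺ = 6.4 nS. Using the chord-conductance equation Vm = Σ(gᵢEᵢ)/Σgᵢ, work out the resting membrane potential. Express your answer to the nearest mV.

Σ gᵢEᵢ = 0.42·(46.7) + 6.4·(-73.5) = -450.79
Σ gᵢ = 0.42 + 6.4 = 6.82
Vm = -450.79 / 6.82 = -66.10 mV

-66 mV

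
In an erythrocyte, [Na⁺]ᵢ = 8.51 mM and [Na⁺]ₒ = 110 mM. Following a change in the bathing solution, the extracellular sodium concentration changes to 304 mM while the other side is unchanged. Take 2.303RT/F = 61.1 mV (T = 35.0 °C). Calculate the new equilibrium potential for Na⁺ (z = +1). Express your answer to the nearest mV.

After the shift: [Na⁺]_out = 304, [Na⁺]_in = 8.51 mM.
E_new = (61.1/1)·log₁₀(304/8.51) = 61.10 · (1.5529) = 94.88 mV

95 mV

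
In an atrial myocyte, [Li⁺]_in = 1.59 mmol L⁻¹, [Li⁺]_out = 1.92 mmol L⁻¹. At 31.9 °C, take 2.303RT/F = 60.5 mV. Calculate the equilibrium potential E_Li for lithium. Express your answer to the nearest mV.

E = (60.5/z) · log₁₀([Li⁺]_out/[Li⁺]_in) with z = +1.
= (60.5/1) · log₁₀(1.92/1.59) = 60.50 · log₁₀(1.208)
= 60.50 · (0.0819) = 4.96 mV

5 mV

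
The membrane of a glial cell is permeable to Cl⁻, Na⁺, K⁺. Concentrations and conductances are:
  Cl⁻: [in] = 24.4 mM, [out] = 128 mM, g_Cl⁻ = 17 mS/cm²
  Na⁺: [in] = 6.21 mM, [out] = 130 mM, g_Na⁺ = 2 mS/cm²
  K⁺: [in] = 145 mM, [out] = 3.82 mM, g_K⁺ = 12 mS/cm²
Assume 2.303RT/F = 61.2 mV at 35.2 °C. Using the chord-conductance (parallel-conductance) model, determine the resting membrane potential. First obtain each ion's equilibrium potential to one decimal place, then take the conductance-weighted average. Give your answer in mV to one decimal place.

-56.4 mV

E_Cl⁻ = (61.2/-1)·log₁₀(128/24.4) = -44.1 mV
E_Na⁺ = (61.2/1)·log₁₀(130/6.21) = 80.8 mV
E_K⁺ = (61.2/1)·log₁₀(3.82/145) = -96.7 mV
Vm = (Σ gᵢEᵢ)/(Σ gᵢ) = (17·-44.1 + 2·80.8 + 12·-96.7) / (17 + 2 + 12)
= -1748.50 / 31 = -56.40 mV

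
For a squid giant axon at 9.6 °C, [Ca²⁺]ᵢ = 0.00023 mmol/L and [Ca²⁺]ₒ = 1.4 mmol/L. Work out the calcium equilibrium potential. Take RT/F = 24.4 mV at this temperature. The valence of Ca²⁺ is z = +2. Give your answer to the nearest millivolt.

E = (24.4/z) · ln([Ca²⁺]_out/[Ca²⁺]_in) with z = +2.
= (24.4/2) · ln(1.4/0.00023) = 12.20 · ln(6087)
= 12.20 · (8.7139) = 106.31 mV

106 mV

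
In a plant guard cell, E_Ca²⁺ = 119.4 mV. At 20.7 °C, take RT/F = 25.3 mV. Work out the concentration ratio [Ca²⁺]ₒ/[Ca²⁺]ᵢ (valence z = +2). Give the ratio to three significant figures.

ln([out]/[in]) = E·z/(25.3) = 119.4 × 2 / 25.3 = 9.4387
[out]/[in] = e^(9.4387) = 1.257e+04

12600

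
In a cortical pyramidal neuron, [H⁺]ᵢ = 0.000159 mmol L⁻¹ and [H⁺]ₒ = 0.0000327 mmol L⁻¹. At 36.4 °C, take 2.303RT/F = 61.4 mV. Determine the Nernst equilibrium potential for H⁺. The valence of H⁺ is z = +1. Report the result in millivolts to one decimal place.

-42.2 mV

E = (61.4/z) · log₁₀([H⁺]_out/[H⁺]_in) with z = +1.
= (61.4/1) · log₁₀(0.0000327/0.000159) = 61.40 · log₁₀(0.2057)
= 61.40 · (-0.6868) = -42.17 mV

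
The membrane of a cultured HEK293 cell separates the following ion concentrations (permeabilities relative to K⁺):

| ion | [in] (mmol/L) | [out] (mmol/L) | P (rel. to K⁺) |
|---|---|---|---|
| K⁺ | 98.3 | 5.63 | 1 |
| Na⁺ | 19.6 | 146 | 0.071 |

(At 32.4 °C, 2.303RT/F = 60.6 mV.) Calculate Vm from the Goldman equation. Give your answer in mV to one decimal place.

Vm = 60.6 · log₁₀[(Σ P·[cation]ₒ + Σ P·[anion]ᵢ) / (Σ P·[cation]ᵢ + Σ P·[anion]ₒ)]
Numerator = 1×5.63 + 0.071×146 = 16
Denominator = 1×98.3 + 0.071×19.6 = 99.69
Vm = 60.6 · log₁₀(0.16045) = 60.6 × (-0.7946) = -48.16 mV

-48.2 mV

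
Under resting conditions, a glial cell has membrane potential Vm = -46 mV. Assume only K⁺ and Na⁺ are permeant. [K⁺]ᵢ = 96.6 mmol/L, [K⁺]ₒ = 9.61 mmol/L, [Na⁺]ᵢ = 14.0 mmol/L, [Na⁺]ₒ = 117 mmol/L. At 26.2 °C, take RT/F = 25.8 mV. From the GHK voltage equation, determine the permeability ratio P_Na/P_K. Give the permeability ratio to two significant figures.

Let α = P_Na/P_K. GHK: Vm = 25.8·ln[(Kₒ + α·Naₒ)/(Kᵢ + α·Naᵢ)].
e^(Vm/25.8) = e^(-46.0/25.8) = 0.16814
So 0.16814·(Kᵢ + α·Naᵢ) = Kₒ + α·Naₒ → α = (0.16814·96.6 − 9.61) / (117.0 − 0.16814·14.0)
α = (16.24 − 9.61) / (117.0 − 2.354) = 6.633/114.6 = 0.05785

0.058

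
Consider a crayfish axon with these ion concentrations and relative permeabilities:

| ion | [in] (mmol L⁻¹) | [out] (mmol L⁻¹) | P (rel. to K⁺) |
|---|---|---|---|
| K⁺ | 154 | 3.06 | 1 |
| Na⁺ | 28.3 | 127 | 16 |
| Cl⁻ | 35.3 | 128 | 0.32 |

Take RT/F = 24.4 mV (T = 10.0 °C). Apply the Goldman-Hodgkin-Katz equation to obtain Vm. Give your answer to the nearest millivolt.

28 mV

Vm = 24.4 · ln[(Σ P·[cation]ₒ + Σ P·[anion]ᵢ) / (Σ P·[cation]ᵢ + Σ P·[anion]ₒ)]
Numerator = 1×3.06 + 16×127 + 0.32×35.3 = 2046
Denominator = 1×154 + 16×28.3 + 0.32×128 = 647.8
Vm = 24.4 · ln(3.1591) = 24.4 × (1.1503) = 28.07 mV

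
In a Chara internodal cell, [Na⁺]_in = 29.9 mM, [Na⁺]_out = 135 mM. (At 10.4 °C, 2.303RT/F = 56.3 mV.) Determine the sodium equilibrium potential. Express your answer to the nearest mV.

E = (56.3/z) · log₁₀([Na⁺]_out/[Na⁺]_in) with z = +1.
= (56.3/1) · log₁₀(135/29.9) = 56.30 · log₁₀(4.515)
= 56.30 · (0.6547) = 36.86 mV

37 mV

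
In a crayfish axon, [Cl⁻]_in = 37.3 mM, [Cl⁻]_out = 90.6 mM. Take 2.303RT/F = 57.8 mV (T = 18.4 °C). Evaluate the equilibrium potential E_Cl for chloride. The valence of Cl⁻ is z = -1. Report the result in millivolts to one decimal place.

E = (57.8/z) · log₁₀([Cl⁻]_out/[Cl⁻]_in) with z = -1.
For an anion, dividing by z = -1 reverses the sign.
= (57.8/-1) · log₁₀(90.6/37.3) = -57.80 · log₁₀(2.429)
= -57.80 · (0.3854) = -22.28 mV

-22.3 mV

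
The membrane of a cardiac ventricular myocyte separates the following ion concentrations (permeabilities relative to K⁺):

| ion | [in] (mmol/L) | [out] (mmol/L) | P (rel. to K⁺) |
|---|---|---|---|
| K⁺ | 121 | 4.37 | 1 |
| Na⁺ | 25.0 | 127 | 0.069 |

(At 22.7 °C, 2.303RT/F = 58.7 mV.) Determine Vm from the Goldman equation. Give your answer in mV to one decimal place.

Vm = 58.7 · log₁₀[(Σ P·[cation]ₒ + Σ P·[anion]ᵢ) / (Σ P·[cation]ᵢ + Σ P·[anion]ₒ)]
Numerator = 1×4.37 + 0.069×127 = 13.13
Denominator = 1×121 + 0.069×25.0 = 122.7
Vm = 58.7 · log₁₀(0.10701) = 58.7 × (-0.9706) = -56.97 mV

-57.0 mV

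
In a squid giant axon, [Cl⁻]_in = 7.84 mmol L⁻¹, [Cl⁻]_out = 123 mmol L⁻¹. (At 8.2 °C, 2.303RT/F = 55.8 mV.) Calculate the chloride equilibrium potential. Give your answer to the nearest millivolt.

E = (55.8/z) · log₁₀([Cl⁻]_out/[Cl⁻]_in) with z = -1.
For an anion, dividing by z = -1 reverses the sign.
= (55.8/-1) · log₁₀(123/7.84) = -55.80 · log₁₀(15.69)
= -55.80 · (1.1956) = -66.71 mV

-67 mV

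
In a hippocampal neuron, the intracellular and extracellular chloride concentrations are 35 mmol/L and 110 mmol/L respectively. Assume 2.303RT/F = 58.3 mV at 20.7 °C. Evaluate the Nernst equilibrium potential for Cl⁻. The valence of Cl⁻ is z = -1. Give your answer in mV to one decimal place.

-29.0 mV

E = (58.3/z) · log₁₀([Cl⁻]_out/[Cl⁻]_in) with z = -1.
For an anion, dividing by z = -1 reverses the sign.
= (58.3/-1) · log₁₀(110/35) = -58.30 · log₁₀(3.143)
= -58.30 · (0.4973) = -28.99 mV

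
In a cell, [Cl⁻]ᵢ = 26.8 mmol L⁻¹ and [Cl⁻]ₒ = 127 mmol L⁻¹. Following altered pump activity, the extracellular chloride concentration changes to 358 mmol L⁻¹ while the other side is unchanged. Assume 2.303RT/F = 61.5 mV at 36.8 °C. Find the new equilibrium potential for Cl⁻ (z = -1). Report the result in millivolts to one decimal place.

After the shift: [Cl⁻]_out = 358, [Cl⁻]_in = 26.8 mmol L⁻¹.
E_new = (61.5/-1)·log₁₀(358/26.8) = -61.50 · (1.1257) = -69.23 mV

-69.2 mV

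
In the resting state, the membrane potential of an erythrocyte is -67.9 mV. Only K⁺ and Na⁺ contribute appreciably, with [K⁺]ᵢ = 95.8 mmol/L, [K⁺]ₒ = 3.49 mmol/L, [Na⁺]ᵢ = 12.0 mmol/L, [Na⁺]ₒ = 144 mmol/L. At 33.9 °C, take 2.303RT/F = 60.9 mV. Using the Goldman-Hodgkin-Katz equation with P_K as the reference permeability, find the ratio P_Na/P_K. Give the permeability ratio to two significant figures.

0.027

Let α = P_Na/P_K. GHK: Vm = 60.9·log₁₀[(Kₒ + α·Naₒ)/(Kᵢ + α·Naᵢ)].
10^(Vm/60.9) = 10^(-67.9/60.9) = 0.076746
So 0.076746·(Kᵢ + α·Naᵢ) = Kₒ + α·Naₒ → α = (0.076746·95.8 − 3.49) / (144.0 − 0.076746·12.0)
α = (7.352 − 3.49) / (144.0 − 0.921) = 3.862/143.1 = 0.02699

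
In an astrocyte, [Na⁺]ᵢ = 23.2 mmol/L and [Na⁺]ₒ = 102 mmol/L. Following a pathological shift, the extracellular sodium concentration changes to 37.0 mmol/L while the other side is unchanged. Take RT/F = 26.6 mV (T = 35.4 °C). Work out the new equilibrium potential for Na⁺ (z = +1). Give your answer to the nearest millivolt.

12 mV

After the shift: [Na⁺]_out = 37.0, [Na⁺]_in = 23.2 mmol/L.
E_new = (26.6/1)·ln(37.0/23.2) = 26.60 · (0.4668) = 12.42 mV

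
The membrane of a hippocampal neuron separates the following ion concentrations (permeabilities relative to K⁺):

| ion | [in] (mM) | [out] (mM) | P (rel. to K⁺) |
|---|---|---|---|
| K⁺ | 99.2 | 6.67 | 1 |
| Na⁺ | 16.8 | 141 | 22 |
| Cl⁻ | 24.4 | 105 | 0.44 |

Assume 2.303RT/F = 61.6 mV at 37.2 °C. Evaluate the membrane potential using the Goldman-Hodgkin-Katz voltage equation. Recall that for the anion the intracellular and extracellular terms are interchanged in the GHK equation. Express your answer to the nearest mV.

48 mV

Vm = 61.6 · log₁₀[(Σ P·[cation]ₒ + Σ P·[anion]ᵢ) / (Σ P·[cation]ᵢ + Σ P·[anion]ₒ)]
Numerator = 1×6.67 + 22×141 + 0.44×24.4 = 3119
Denominator = 1×99.2 + 22×16.8 + 0.44×105 = 515
Vm = 61.6 · log₁₀(6.0571) = 61.6 × (0.7823) = 48.19 mV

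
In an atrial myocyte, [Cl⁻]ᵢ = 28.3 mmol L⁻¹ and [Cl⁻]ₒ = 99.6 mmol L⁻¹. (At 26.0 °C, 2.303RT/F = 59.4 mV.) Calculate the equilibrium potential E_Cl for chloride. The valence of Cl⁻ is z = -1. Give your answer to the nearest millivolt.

-32 mV

E = (59.4/z) · log₁₀([Cl⁻]_out/[Cl⁻]_in) with z = -1.
For an anion, dividing by z = -1 reverses the sign.
= (59.4/-1) · log₁₀(99.6/28.3) = -59.40 · log₁₀(3.519)
= -59.40 · (0.5465) = -32.46 mV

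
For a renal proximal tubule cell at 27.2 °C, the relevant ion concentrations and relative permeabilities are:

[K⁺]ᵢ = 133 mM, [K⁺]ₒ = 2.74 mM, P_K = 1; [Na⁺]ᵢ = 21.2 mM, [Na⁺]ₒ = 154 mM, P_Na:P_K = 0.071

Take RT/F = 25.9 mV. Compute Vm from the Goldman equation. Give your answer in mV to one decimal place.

-59.2 mV

Vm = 25.9 · ln[(Σ P·[cation]ₒ + Σ P·[anion]ᵢ) / (Σ P·[cation]ᵢ + Σ P·[anion]ₒ)]
Numerator = 1×2.74 + 0.071×154 = 13.67
Denominator = 1×133 + 0.071×21.2 = 134.5
Vm = 25.9 · ln(0.10166) = 25.9 × (-2.2861) = -59.21 mV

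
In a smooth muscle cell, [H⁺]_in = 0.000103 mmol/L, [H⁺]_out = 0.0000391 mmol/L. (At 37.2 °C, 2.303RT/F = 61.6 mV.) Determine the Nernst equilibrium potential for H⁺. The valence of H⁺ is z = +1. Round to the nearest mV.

-26 mV

E = (61.6/z) · log₁₀([H⁺]_out/[H⁺]_in) with z = +1.
= (61.6/1) · log₁₀(0.0000391/0.000103) = 61.60 · log₁₀(0.3796)
= 61.60 · (-0.4207) = -25.91 mV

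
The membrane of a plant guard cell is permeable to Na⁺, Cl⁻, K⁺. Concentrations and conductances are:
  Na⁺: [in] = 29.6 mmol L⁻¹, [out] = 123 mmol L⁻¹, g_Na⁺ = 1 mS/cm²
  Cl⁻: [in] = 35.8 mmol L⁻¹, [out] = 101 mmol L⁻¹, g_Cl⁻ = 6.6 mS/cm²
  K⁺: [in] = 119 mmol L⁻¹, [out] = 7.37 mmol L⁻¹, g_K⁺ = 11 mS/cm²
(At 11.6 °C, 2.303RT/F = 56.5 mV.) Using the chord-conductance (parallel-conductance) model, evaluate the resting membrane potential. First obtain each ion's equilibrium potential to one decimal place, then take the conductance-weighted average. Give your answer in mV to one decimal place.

E_Na⁺ = (56.5/1)·log₁₀(123/29.6) = 35.0 mV
E_Cl⁻ = (56.5/-1)·log₁₀(101/35.8) = -25.4 mV
E_K⁺ = (56.5/1)·log₁₀(7.37/119) = -68.3 mV
Vm = (Σ gᵢEᵢ)/(Σ gᵢ) = (1·35.0 + 6.6·-25.4 + 11·-68.3) / (1 + 6.6 + 11)
= -883.94 / 18.6 = -47.52 mV

-47.5 mV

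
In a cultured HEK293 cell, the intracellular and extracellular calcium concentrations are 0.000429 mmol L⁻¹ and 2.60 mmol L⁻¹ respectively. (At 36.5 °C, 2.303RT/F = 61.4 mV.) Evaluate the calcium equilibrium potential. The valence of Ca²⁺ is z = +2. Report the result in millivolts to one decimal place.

116.1 mV

E = (61.4/z) · log₁₀([Ca²⁺]_out/[Ca²⁺]_in) with z = +2.
= (61.4/2) · log₁₀(2.60/0.000429) = 30.70 · log₁₀(6061)
= 30.70 · (3.7825) = 116.12 mV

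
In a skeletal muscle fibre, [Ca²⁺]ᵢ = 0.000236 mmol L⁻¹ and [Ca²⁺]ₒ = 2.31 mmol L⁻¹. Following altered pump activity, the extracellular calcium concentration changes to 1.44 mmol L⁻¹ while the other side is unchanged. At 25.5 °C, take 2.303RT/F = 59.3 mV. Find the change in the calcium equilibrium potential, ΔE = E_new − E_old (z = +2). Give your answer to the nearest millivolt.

E_old = (59.3/2)·log₁₀(2.31/0.000236) = 118.32 mV
E_new = (59.3/2)·log₁₀(1.44/0.000236) = 112.24 mV
ΔE = 112.24 − (118.32) = -6.09 mV

-6 mV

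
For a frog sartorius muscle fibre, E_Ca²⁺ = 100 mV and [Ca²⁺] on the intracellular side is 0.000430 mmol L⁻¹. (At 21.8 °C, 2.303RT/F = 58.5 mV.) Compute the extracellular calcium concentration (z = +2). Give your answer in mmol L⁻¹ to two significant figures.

1.1 mmol L⁻¹

Nernst: E = (58.5/2) · log₁₀([out]/[in]), so log₁₀([out]/[in]) = 100.0 × 2 / 58.5 = 3.4188.
[out]/[in] = 10^(3.4188) = 2623.
[out] = 2623 × 0.000430 = 1.128 mmol L⁻¹.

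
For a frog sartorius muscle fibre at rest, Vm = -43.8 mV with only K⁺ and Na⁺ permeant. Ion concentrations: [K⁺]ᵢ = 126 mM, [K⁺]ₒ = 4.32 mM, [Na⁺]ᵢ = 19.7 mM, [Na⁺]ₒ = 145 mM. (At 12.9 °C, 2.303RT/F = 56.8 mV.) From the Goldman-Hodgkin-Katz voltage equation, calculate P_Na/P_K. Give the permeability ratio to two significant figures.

Let α = P_Na/P_K. GHK: Vm = 56.8·log₁₀[(Kₒ + α·Naₒ)/(Kᵢ + α·Naᵢ)].
10^(Vm/56.8) = 10^(-43.8/56.8) = 0.16938
So 0.16938·(Kᵢ + α·Naᵢ) = Kₒ + α·Naₒ → α = (0.16938·126.0 − 4.32) / (145.0 − 0.16938·19.7)
α = (21.34 − 4.32) / (145.0 − 3.337) = 17.02/141.7 = 0.1202

0.12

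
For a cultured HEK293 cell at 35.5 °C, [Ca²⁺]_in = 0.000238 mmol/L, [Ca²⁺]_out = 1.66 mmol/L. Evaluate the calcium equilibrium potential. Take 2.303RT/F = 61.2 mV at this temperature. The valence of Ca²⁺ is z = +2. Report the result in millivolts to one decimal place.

E = (61.2/z) · log₁₀([Ca²⁺]_out/[Ca²⁺]_in) with z = +2.
= (61.2/2) · log₁₀(1.66/0.000238) = 30.60 · log₁₀(6975)
= 30.60 · (3.8435) = 117.61 mV

117.6 mV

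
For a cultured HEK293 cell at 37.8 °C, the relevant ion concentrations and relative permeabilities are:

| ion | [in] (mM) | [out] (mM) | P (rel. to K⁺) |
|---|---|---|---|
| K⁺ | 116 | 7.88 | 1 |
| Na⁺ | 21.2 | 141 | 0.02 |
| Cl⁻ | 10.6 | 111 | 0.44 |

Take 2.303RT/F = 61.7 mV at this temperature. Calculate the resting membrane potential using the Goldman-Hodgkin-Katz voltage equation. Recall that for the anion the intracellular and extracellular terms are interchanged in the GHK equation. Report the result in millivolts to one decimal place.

-63.7 mV

Vm = 61.7 · log₁₀[(Σ P·[cation]ₒ + Σ P·[anion]ᵢ) / (Σ P·[cation]ᵢ + Σ P·[anion]ₒ)]
Numerator = 1×7.88 + 0.02×141 + 0.44×10.6 = 15.36
Denominator = 1×116 + 0.02×21.2 + 0.44×111 = 165.3
Vm = 61.7 · log₁₀(0.092966) = 61.7 × (-1.0317) = -63.65 mV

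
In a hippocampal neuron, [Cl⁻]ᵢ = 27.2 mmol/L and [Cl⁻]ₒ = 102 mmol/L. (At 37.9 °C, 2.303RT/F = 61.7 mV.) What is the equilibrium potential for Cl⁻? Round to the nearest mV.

-35 mV

E = (61.7/z) · log₁₀([Cl⁻]_out/[Cl⁻]_in) with z = -1.
For an anion, dividing by z = -1 reverses the sign.
= (61.7/-1) · log₁₀(102/27.2) = -61.70 · log₁₀(3.75)
= -61.70 · (0.5740) = -35.42 mV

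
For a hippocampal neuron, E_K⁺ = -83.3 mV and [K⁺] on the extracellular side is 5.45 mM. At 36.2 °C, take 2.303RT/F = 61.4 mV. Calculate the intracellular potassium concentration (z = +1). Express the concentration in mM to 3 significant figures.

Nernst: E = (61.4/1) · log₁₀([out]/[in]), so log₁₀([out]/[in]) = -83.3 × 1 / 61.4 = -1.3567.
[out]/[in] = 10^(-1.3567) = 0.04399.
[in] = 5.45 / 0.04399 = 123.9 mM.

124 mM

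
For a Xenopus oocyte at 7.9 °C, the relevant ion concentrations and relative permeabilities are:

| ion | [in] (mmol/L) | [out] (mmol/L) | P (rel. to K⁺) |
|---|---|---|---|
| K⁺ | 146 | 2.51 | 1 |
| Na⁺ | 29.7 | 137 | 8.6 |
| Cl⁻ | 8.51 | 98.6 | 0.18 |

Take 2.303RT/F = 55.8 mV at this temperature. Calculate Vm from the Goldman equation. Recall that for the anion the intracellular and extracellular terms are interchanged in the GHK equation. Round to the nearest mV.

Vm = 55.8 · log₁₀[(Σ P·[cation]ₒ + Σ P·[anion]ᵢ) / (Σ P·[cation]ᵢ + Σ P·[anion]ₒ)]
Numerator = 1×2.51 + 8.6×137 + 0.18×8.51 = 1182
Denominator = 1×146 + 8.6×29.7 + 0.18×98.6 = 419.2
Vm = 55.8 · log₁₀(2.8204) = 55.8 × (0.4503) = 25.13 mV

25 mV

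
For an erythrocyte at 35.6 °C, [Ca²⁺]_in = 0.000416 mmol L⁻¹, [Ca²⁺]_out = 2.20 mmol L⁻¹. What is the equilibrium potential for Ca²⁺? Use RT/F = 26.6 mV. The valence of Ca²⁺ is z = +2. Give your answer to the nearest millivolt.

E = (26.6/z) · ln([Ca²⁺]_out/[Ca²⁺]_in) with z = +2.
= (26.6/2) · ln(2.20/0.000416) = 13.30 · ln(5288)
= 13.30 · (8.5733) = 114.02 mV

114 mV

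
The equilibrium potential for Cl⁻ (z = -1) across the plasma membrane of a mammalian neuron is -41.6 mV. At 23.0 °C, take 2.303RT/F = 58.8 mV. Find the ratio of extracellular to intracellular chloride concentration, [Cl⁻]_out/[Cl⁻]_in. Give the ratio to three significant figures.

5.10

log₁₀([out]/[in]) = E·z/(58.8) = -41.6 × -1 / 58.8 = 0.7075
[out]/[in] = 10^(0.7075) = 5.099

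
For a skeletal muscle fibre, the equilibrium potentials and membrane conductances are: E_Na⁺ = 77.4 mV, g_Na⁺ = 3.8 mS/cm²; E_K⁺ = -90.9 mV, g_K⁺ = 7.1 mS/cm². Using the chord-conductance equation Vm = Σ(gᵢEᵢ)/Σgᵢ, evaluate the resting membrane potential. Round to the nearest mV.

-32 mV

Σ gᵢEᵢ = 3.8·(77.4) + 7.1·(-90.9) = -351.27
Σ gᵢ = 3.8 + 7.1 = 10.9
Vm = -351.27 / 10.9 = -32.23 mV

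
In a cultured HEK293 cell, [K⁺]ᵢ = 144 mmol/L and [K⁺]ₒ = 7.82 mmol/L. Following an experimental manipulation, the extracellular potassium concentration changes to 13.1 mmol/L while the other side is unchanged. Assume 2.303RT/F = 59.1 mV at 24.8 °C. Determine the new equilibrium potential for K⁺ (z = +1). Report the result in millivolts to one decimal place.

After the shift: [K⁺]_out = 13.1, [K⁺]_in = 144 mmol/L.
E_new = (59.1/1)·log₁₀(13.1/144) = 59.10 · (-1.0411) = -61.53 mV

-61.5 mV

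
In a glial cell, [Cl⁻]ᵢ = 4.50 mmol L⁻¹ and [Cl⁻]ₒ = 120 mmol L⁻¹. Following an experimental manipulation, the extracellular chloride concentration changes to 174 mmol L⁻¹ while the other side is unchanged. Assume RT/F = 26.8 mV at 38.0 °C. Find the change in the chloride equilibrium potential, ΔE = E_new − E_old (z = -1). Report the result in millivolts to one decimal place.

-10.0 mV

E_old = (26.8/-1)·ln(120/4.50) = -88.00 mV
E_new = (26.8/-1)·ln(174/4.50) = -97.95 mV
ΔE = -97.95 − (-88.00) = -9.96 mV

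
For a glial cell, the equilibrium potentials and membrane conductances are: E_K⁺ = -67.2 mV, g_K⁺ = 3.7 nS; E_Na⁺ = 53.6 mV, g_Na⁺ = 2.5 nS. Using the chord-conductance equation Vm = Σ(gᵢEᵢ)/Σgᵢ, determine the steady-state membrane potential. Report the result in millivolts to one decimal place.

Σ gᵢEᵢ = 3.7·(-67.2) + 2.5·(53.6) = -114.64
Σ gᵢ = 3.7 + 2.5 = 6.2
Vm = -114.64 / 6.2 = -18.49 mV

-18.5 mV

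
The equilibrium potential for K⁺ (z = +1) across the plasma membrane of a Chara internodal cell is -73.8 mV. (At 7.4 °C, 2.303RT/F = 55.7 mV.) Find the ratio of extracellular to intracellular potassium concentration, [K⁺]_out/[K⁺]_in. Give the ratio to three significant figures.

log₁₀([out]/[in]) = E·z/(55.7) = -73.8 × 1 / 55.7 = -1.3250
[out]/[in] = 10^(-1.3250) = 0.04732

0.0473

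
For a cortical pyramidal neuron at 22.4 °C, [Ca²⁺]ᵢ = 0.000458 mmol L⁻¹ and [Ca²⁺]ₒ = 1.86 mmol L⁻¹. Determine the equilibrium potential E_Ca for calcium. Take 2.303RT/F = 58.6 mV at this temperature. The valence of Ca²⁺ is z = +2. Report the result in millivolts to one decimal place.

E = (58.6/z) · log₁₀([Ca²⁺]_out/[Ca²⁺]_in) with z = +2.
= (58.6/2) · log₁₀(1.86/0.000458) = 29.30 · log₁₀(4061)
= 29.30 · (3.6086) = 105.73 mV

105.7 mV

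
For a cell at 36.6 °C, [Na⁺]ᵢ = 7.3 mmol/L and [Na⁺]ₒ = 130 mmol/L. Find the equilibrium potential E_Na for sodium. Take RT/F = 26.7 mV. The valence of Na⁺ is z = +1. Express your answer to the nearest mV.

E = (26.7/z) · ln([Na⁺]_out/[Na⁺]_in) with z = +1.
= (26.7/1) · ln(130/7.3) = 26.70 · ln(17.81)
= 26.70 · (2.8797) = 76.89 mV

77 mV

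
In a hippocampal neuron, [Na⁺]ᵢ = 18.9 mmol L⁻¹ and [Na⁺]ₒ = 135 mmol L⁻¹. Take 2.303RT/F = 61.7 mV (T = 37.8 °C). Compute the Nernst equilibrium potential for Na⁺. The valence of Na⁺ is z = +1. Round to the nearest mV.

E = (61.7/z) · log₁₀([Na⁺]_out/[Na⁺]_in) with z = +1.
= (61.7/1) · log₁₀(135/18.9) = 61.70 · log₁₀(7.143)
= 61.70 · (0.8539) = 52.68 mV

53 mV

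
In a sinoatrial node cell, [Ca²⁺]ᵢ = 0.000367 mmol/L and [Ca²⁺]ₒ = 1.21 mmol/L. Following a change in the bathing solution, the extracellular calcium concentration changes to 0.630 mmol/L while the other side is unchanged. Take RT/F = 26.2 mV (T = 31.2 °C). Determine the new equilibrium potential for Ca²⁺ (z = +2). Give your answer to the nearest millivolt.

98 mV

After the shift: [Ca²⁺]_out = 0.630, [Ca²⁺]_in = 0.000367 mmol/L.
E_new = (26.2/2)·ln(0.630/0.000367) = 13.10 · (7.4481) = 97.57 mV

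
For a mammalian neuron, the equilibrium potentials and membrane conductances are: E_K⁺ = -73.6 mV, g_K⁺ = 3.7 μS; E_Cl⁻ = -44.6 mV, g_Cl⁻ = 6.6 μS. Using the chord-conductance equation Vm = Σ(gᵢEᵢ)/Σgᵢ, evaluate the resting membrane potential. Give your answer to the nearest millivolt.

Σ gᵢEᵢ = 3.7·(-73.6) + 6.6·(-44.6) = -566.68
Σ gᵢ = 3.7 + 6.6 = 10.3
Vm = -566.68 / 10.3 = -55.02 mV

-55 mV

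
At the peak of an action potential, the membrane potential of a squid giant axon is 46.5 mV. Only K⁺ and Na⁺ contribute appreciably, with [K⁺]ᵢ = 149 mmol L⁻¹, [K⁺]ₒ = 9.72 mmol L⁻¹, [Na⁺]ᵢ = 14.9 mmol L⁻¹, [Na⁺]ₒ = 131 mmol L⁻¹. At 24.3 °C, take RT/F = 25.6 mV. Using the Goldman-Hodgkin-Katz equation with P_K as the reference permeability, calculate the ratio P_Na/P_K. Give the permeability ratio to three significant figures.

Let α = P_Na/P_K. GHK: Vm = 25.6·ln[(Kₒ + α·Naₒ)/(Kᵢ + α·Naᵢ)].
e^(Vm/25.6) = e^(46.5/25.6) = 6.1497
So 6.1497·(Kᵢ + α·Naᵢ) = Kₒ + α·Naₒ → α = (6.1497·149.0 − 9.72) / (131.0 − 6.1497·14.9)
α = (916.3 − 9.72) / (131.0 − 91.63) = 906.6/39.37 = 23.03

23.0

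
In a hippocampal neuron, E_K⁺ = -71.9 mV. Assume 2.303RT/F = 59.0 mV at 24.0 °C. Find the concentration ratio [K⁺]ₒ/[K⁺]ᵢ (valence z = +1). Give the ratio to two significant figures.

log₁₀([out]/[in]) = E·z/(59.0) = -71.9 × 1 / 59.0 = -1.2186
[out]/[in] = 10^(-1.2186) = 0.06044

0.060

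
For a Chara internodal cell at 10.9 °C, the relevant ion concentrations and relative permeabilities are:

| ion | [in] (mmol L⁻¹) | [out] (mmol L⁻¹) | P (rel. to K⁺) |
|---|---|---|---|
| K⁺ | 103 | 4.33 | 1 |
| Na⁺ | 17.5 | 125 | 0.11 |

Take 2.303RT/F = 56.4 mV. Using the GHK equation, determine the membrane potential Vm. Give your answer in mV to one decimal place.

Vm = 56.4 · log₁₀[(Σ P·[cation]ₒ + Σ P·[anion]ᵢ) / (Σ P·[cation]ᵢ + Σ P·[anion]ₒ)]
Numerator = 1×4.33 + 0.11×125 = 18.08
Denominator = 1×103 + 0.11×17.5 = 104.9
Vm = 56.4 · log₁₀(0.17231) = 56.4 × (-0.7637) = -43.07 mV

-43.1 mV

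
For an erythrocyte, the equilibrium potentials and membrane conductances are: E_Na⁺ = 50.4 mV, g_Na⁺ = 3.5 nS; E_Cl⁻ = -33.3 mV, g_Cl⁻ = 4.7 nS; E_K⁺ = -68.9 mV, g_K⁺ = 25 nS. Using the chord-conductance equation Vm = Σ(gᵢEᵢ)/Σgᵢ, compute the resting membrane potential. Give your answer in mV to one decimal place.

Σ gᵢEᵢ = 3.5·(50.4) + 4.7·(-33.3) + 25·(-68.9) = -1702.61
Σ gᵢ = 3.5 + 4.7 + 25 = 33.2
Vm = -1702.61 / 33.2 = -51.28 mV

-51.3 mV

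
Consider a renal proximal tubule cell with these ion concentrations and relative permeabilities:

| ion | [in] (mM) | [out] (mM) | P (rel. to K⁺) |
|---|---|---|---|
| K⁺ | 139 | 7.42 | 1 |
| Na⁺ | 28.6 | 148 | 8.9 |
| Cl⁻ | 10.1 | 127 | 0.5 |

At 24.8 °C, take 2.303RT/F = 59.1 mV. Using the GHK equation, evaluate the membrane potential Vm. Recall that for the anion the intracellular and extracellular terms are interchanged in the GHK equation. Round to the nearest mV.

Vm = 59.1 · log₁₀[(Σ P·[cation]ₒ + Σ P·[anion]ᵢ) / (Σ P·[cation]ᵢ + Σ P·[anion]ₒ)]
Numerator = 1×7.42 + 8.9×148 + 0.5×10.1 = 1330
Denominator = 1×139 + 8.9×28.6 + 0.5×127 = 457
Vm = 59.1 · log₁₀(2.9093) = 59.1 × (0.4638) = 27.41 mV

27 mV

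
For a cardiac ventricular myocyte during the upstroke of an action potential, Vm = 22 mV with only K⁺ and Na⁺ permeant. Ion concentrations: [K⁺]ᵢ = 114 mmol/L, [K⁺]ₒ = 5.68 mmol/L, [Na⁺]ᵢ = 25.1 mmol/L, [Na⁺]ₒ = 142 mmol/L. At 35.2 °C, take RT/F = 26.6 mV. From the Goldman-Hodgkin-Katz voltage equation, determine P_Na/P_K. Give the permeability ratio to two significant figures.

Let α = P_Na/P_K. GHK: Vm = 26.6·ln[(Kₒ + α·Naₒ)/(Kᵢ + α·Naᵢ)].
e^(Vm/26.6) = e^(22.0/26.6) = 2.2866
So 2.2866·(Kᵢ + α·Naᵢ) = Kₒ + α·Naₒ → α = (2.2866·114.0 − 5.68) / (142.0 − 2.2866·25.1)
α = (260.7 − 5.68) / (142.0 − 57.39) = 255/84.61 = 3.014

3.0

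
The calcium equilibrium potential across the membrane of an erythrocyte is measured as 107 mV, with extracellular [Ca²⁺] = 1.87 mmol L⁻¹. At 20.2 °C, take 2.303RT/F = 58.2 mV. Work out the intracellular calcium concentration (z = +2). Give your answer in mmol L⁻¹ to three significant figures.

0.000393 mmol L⁻¹

Nernst: E = (58.2/2) · log₁₀([out]/[in]), so log₁₀([out]/[in]) = 107.0 × 2 / 58.2 = 3.6770.
[out]/[in] = 10^(3.6770) = 4753.
[in] = 1.87 / 4753 = 0.0003934 mmol L⁻¹.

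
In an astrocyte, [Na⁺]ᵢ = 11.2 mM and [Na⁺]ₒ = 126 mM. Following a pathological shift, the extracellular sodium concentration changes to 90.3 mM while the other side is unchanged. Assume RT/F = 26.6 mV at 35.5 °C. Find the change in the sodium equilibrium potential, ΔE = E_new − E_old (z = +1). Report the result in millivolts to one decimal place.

E_old = (26.6/1)·ln(126/11.2) = 64.38 mV
E_new = (26.6/1)·ln(90.3/11.2) = 55.52 mV
ΔE = 55.52 − (64.38) = -8.86 mV

-8.9 mV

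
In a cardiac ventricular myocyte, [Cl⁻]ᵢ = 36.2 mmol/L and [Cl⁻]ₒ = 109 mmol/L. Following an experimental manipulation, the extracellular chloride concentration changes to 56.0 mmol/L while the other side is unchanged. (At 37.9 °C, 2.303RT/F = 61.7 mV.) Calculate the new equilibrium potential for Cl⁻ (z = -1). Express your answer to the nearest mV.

After the shift: [Cl⁻]_out = 56.0, [Cl⁻]_in = 36.2 mmol/L.
E_new = (61.7/-1)·log₁₀(56.0/36.2) = -61.70 · (0.1895) = -11.69 mV

-12 mV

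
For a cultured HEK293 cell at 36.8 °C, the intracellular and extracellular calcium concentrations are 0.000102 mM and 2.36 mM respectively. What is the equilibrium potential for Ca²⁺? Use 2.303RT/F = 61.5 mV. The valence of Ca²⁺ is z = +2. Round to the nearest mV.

134 mV

E = (61.5/z) · log₁₀([Ca²⁺]_out/[Ca²⁺]_in) with z = +2.
= (61.5/2) · log₁₀(2.36/0.000102) = 30.75 · log₁₀(2.314e+04)
= 30.75 · (4.3643) = 134.20 mV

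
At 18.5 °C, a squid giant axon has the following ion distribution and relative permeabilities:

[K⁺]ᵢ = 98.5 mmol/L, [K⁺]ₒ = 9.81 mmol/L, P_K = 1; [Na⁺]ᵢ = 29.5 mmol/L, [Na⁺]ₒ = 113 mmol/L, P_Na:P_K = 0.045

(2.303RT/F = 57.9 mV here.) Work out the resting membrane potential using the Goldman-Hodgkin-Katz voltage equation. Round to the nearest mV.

Vm = 57.9 · log₁₀[(Σ P·[cation]ₒ + Σ P·[anion]ᵢ) / (Σ P·[cation]ᵢ + Σ P·[anion]ₒ)]
Numerator = 1×9.81 + 0.045×113 = 14.89
Denominator = 1×98.5 + 0.045×29.5 = 99.83
Vm = 57.9 · log₁₀(0.14921) = 57.9 × (-0.8262) = -47.84 mV

-48 mV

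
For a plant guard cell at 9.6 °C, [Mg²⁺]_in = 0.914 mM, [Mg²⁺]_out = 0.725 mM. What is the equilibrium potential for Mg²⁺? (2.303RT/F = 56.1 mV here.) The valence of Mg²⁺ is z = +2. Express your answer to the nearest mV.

E = (56.1/z) · log₁₀([Mg²⁺]_out/[Mg²⁺]_in) with z = +2.
= (56.1/2) · log₁₀(0.725/0.914) = 28.05 · log₁₀(0.7932)
= 28.05 · (-0.1006) = -2.82 mV

-3 mV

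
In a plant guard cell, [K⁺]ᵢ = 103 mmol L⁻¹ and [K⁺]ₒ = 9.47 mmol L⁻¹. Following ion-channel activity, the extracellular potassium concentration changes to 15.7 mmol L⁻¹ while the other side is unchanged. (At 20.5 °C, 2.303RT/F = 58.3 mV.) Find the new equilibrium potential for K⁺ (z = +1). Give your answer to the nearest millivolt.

After the shift: [K⁺]_out = 15.7, [K⁺]_in = 103 mmol L⁻¹.
E_new = (58.3/1)·log₁₀(15.7/103) = 58.30 · (-0.8169) = -47.63 mV

-48 mV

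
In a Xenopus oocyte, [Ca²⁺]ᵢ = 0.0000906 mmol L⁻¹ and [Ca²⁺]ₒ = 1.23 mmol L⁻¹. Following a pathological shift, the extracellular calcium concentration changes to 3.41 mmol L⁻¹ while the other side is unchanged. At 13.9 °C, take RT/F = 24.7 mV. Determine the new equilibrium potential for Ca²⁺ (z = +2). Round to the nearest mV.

130 mV

After the shift: [Ca²⁺]_out = 3.41, [Ca²⁺]_in = 0.0000906 mmol L⁻¹.
E_new = (24.7/2)·ln(3.41/0.0000906) = 12.35 · (10.5358) = 130.12 mV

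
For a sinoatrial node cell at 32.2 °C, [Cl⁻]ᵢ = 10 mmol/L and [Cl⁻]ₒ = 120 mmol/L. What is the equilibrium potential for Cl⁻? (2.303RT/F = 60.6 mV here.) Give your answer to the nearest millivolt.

E = (60.6/z) · log₁₀([Cl⁻]_out/[Cl⁻]_in) with z = -1.
For an anion, dividing by z = -1 reverses the sign.
= (60.6/-1) · log₁₀(120/10) = -60.60 · log₁₀(12)
= -60.60 · (1.0792) = -65.40 mV

-65 mV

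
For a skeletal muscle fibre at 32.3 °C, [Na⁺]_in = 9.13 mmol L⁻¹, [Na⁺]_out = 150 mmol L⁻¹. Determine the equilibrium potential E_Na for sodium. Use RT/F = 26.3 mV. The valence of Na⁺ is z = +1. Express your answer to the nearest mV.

E = (26.3/z) · ln([Na⁺]_out/[Na⁺]_in) with z = +1.
= (26.3/1) · ln(150/9.13) = 26.30 · ln(16.43)
= 26.30 · (2.7991) = 73.62 mV

74 mV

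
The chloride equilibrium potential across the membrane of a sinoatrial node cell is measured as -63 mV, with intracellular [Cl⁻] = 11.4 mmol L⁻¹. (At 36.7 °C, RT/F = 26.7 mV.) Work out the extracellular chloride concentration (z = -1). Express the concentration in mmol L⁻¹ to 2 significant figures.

Nernst: E = (26.7/-1) · ln([out]/[in]), so ln([out]/[in]) = -63.0 × -1 / 26.7 = 2.3596.
[out]/[in] = e^(2.3596) = 10.59.
[out] = 10.59 × 11.4 = 120.7 mmol L⁻¹.

120 mmol L⁻¹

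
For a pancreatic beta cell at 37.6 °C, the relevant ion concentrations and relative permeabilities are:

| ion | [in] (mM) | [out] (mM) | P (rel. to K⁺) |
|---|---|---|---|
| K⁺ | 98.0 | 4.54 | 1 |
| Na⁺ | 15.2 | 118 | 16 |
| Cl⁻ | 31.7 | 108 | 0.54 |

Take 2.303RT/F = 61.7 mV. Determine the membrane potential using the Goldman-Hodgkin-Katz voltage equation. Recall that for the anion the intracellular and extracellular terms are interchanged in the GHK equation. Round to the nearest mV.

Vm = 61.7 · log₁₀[(Σ P·[cation]ₒ + Σ P·[anion]ᵢ) / (Σ P·[cation]ᵢ + Σ P·[anion]ₒ)]
Numerator = 1×4.54 + 16×118 + 0.54×31.7 = 1910
Denominator = 1×98.0 + 16×15.2 + 0.54×108 = 399.5
Vm = 61.7 · log₁₀(4.7799) = 61.7 × (0.6794) = 41.92 mV

42 mV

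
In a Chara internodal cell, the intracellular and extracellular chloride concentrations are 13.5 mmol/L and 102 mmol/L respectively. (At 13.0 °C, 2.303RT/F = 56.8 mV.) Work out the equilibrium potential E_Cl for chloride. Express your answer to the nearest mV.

E = (56.8/z) · log₁₀([Cl⁻]_out/[Cl⁻]_in) with z = -1.
For an anion, dividing by z = -1 reverses the sign.
= (56.8/-1) · log₁₀(102/13.5) = -56.80 · log₁₀(7.556)
= -56.80 · (0.8783) = -49.89 mV

-50 mV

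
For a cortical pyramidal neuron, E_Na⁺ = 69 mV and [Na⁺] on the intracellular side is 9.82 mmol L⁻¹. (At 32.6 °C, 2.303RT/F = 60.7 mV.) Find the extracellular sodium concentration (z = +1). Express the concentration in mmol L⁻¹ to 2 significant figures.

130 mmol L⁻¹

Nernst: E = (60.7/1) · log₁₀([out]/[in]), so log₁₀([out]/[in]) = 69.0 × 1 / 60.7 = 1.1367.
[out]/[in] = 10^(1.1367) = 13.7.
[out] = 13.7 × 9.82 = 134.5 mmol L⁻¹.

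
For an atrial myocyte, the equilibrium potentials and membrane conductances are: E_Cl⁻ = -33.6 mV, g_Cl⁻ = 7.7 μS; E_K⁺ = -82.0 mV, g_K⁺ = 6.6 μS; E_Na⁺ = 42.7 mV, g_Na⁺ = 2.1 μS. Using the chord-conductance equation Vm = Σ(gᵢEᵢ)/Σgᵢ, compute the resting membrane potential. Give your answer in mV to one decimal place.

Σ gᵢEᵢ = 7.7·(-33.6) + 6.6·(-82.0) + 2.1·(42.7) = -710.25
Σ gᵢ = 7.7 + 6.6 + 2.1 = 16.4
Vm = -710.25 / 16.4 = -43.31 mV

-43.3 mV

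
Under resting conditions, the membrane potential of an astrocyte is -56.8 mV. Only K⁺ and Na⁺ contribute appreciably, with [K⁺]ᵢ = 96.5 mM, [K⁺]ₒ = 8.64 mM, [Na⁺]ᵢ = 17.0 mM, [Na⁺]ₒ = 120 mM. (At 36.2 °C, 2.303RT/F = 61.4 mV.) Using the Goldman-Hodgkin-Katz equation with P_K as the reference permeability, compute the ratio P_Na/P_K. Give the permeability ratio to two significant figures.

Let α = P_Na/P_K. GHK: Vm = 61.4·log₁₀[(Kₒ + α·Naₒ)/(Kᵢ + α·Naᵢ)].
10^(Vm/61.4) = 10^(-56.8/61.4) = 0.11883
So 0.11883·(Kᵢ + α·Naᵢ) = Kₒ + α·Naₒ → α = (0.11883·96.5 − 8.64) / (120.0 − 0.11883·17.0)
α = (11.47 − 8.64) / (120.0 − 2.02) = 2.827/118 = 0.02396

0.024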